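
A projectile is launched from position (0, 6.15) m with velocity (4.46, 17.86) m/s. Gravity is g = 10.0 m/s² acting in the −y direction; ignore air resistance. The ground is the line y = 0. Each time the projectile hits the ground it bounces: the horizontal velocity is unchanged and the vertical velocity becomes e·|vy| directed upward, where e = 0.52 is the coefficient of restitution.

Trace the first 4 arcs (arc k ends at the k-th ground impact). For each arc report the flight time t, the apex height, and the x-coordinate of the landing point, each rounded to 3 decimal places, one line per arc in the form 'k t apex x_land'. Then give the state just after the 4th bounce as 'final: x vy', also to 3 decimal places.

1 3.888 22.099 17.342
2 2.186 5.976 27.093
3 1.137 1.616 32.164
4 0.591 0.437 34.801
final: 34.801 1.537

Arc 1: start y=6.150, vy=17.860 → t=3.888, apex=22.099, x_land=17.342, impact vy=-21.023
  bounce: vy ← 0.52·21.023 = 10.932
Arc 2: start y=0.000, vy=10.932 → t=2.186, apex=5.976, x_land=27.093, impact vy=-10.932
  bounce: vy ← 0.52·10.932 = 5.685
Arc 3: start y=0.000, vy=5.685 → t=1.137, apex=1.616, x_land=32.164, impact vy=-5.685
  bounce: vy ← 0.52·5.685 = 2.956
Arc 4: start y=0.000, vy=2.956 → t=0.591, apex=0.437, x_land=34.801, impact vy=-2.956
  bounce: vy ← 0.52·2.956 = 1.537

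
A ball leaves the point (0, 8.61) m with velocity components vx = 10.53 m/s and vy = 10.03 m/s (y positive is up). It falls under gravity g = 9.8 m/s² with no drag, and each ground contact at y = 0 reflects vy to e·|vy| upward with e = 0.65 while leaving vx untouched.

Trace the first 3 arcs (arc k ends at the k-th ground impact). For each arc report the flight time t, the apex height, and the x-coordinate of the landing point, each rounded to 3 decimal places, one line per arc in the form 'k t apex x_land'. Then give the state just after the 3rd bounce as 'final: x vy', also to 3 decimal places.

1 2.698 13.743 28.412
2 2.177 5.806 51.337
3 1.415 2.453 66.238
final: 66.238 4.507

Arc 1: start y=8.610, vy=10.030 → t=2.698, apex=13.743, x_land=28.412, impact vy=-16.412
  bounce: vy ← 0.65·16.412 = 10.668
Arc 2: start y=0.000, vy=10.668 → t=2.177, apex=5.806, x_land=51.337, impact vy=-10.668
  bounce: vy ← 0.65·10.668 = 6.934
Arc 3: start y=0.000, vy=6.934 → t=1.415, apex=2.453, x_land=66.238, impact vy=-6.934
  bounce: vy ← 0.65·6.934 = 4.507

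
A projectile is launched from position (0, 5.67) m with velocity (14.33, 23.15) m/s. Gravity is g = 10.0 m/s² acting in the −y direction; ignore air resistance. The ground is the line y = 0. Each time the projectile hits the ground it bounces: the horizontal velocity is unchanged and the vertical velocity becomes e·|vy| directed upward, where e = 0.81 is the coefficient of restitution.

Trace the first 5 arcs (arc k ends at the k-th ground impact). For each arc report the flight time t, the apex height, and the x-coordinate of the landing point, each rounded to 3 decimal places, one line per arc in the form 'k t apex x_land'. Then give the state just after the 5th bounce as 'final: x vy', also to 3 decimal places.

Arc 1: start y=5.670, vy=23.150 → t=4.863, apex=32.466, x_land=69.689, impact vy=-25.482
  bounce: vy ← 0.81·25.482 = 20.640
Arc 2: start y=0.000, vy=20.640 → t=4.128, apex=21.301, x_land=128.844, impact vy=-20.640
  bounce: vy ← 0.81·20.640 = 16.719
Arc 3: start y=0.000, vy=16.719 → t=3.344, apex=13.976, x_land=176.760, impact vy=-16.719
  bounce: vy ← 0.81·16.719 = 13.542
Arc 4: start y=0.000, vy=13.542 → t=2.708, apex=9.169, x_land=215.572, impact vy=-13.542
  bounce: vy ← 0.81·13.542 = 10.969
Arc 5: start y=0.000, vy=10.969 → t=2.194, apex=6.016, x_land=247.009, impact vy=-10.969
  bounce: vy ← 0.81·10.969 = 8.885

1 4.863 32.466 69.689
2 4.128 21.301 128.844
3 3.344 13.976 176.760
4 2.708 9.169 215.572
5 2.194 6.016 247.009
final: 247.009 8.885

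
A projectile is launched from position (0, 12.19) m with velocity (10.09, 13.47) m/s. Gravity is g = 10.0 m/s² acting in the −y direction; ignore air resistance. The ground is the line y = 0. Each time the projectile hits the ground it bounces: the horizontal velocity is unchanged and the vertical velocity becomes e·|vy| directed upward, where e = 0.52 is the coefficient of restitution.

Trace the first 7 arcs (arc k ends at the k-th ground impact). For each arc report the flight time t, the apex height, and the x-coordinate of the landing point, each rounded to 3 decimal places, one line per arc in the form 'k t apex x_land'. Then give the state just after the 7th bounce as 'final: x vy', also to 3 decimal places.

Arc 1: start y=12.190, vy=13.470 → t=3.409, apex=21.262, x_land=34.398, impact vy=-20.621
  bounce: vy ← 0.52·20.621 = 10.723
Arc 2: start y=0.000, vy=10.723 → t=2.145, apex=5.749, x_land=56.037, impact vy=-10.723
  bounce: vy ← 0.52·10.723 = 5.576
Arc 3: start y=0.000, vy=5.576 → t=1.115, apex=1.555, x_land=67.290, impact vy=-5.576
  bounce: vy ← 0.52·5.576 = 2.900
Arc 4: start y=0.000, vy=2.900 → t=0.580, apex=0.420, x_land=73.141, impact vy=-2.900
  bounce: vy ← 0.52·2.900 = 1.508
Arc 5: start y=0.000, vy=1.508 → t=0.302, apex=0.114, x_land=76.184, impact vy=-1.508
  bounce: vy ← 0.52·1.508 = 0.784
Arc 6: start y=0.000, vy=0.784 → t=0.157, apex=0.031, x_land=77.766, impact vy=-0.784
  bounce: vy ← 0.52·0.784 = 0.408
Arc 7: start y=0.000, vy=0.408 → t=0.082, apex=0.008, x_land=78.589, impact vy=-0.408
  bounce: vy ← 0.52·0.408 = 0.212

1 3.409 21.262 34.398
2 2.145 5.749 56.037
3 1.115 1.555 67.290
4 0.580 0.420 73.141
5 0.302 0.114 76.184
6 0.157 0.031 77.766
7 0.082 0.008 78.589
final: 78.589 0.212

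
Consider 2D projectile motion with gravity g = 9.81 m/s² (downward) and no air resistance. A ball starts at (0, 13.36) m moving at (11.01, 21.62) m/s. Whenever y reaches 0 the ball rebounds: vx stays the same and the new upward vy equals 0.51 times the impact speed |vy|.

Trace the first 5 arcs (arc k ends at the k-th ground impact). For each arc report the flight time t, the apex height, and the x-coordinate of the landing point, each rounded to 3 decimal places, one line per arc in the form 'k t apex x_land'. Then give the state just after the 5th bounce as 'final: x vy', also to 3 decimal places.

Arc 1: start y=13.360, vy=21.620 → t=4.957, apex=37.184, x_land=54.579, impact vy=-27.010
  bounce: vy ← 0.51·27.010 = 13.775
Arc 2: start y=0.000, vy=13.775 → t=2.808, apex=9.672, x_land=85.499, impact vy=-13.775
  bounce: vy ← 0.51·13.775 = 7.025
Arc 3: start y=0.000, vy=7.025 → t=1.432, apex=2.516, x_land=101.269, impact vy=-7.025
  bounce: vy ← 0.51·7.025 = 3.583
Arc 4: start y=0.000, vy=3.583 → t=0.730, apex=0.654, x_land=109.311, impact vy=-3.583
  bounce: vy ← 0.51·3.583 = 1.827
Arc 5: start y=0.000, vy=1.827 → t=0.373, apex=0.170, x_land=113.413, impact vy=-1.827
  bounce: vy ← 0.51·1.827 = 0.932

1 4.957 37.184 54.579
2 2.808 9.672 85.499
3 1.432 2.516 101.269
4 0.730 0.654 109.311
5 0.373 0.170 113.413
final: 113.413 0.932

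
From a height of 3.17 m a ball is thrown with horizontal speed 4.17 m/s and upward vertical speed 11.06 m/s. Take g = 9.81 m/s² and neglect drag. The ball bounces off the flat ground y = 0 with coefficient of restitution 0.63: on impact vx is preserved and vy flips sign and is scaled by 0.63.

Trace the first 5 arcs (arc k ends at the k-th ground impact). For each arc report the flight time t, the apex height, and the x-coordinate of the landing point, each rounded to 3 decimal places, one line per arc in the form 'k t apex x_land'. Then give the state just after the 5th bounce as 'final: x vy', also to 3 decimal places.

1 2.512 9.405 10.475
2 1.745 3.733 17.751
3 1.099 1.482 22.334
4 0.692 0.588 25.222
5 0.436 0.233 27.041
final: 27.041 1.348

Arc 1: start y=3.170, vy=11.060 → t=2.512, apex=9.405, x_land=10.475, impact vy=-13.584
  bounce: vy ← 0.63·13.584 = 8.558
Arc 2: start y=0.000, vy=8.558 → t=1.745, apex=3.733, x_land=17.751, impact vy=-8.558
  bounce: vy ← 0.63·8.558 = 5.391
Arc 3: start y=0.000, vy=5.391 → t=1.099, apex=1.482, x_land=22.334, impact vy=-5.391
  bounce: vy ← 0.63·5.391 = 3.397
Arc 4: start y=0.000, vy=3.397 → t=0.692, apex=0.588, x_land=25.222, impact vy=-3.397
  bounce: vy ← 0.63·3.397 = 2.140
Arc 5: start y=0.000, vy=2.140 → t=0.436, apex=0.233, x_land=27.041, impact vy=-2.140
  bounce: vy ← 0.63·2.140 = 1.348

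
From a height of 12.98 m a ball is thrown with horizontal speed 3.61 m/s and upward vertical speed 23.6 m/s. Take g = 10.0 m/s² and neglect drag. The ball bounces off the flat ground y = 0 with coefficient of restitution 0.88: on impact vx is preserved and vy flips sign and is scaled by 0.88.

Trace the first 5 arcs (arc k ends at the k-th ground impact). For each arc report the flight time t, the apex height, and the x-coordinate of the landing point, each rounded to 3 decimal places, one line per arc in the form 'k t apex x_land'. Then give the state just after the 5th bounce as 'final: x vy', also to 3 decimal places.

1 5.218 40.828 18.835
2 5.029 31.617 36.991
3 4.426 24.484 52.968
4 3.895 18.961 67.028
5 3.427 14.683 79.401
final: 79.401 15.080

Arc 1: start y=12.980, vy=23.600 → t=5.218, apex=40.828, x_land=18.835, impact vy=-28.576
  bounce: vy ← 0.88·28.576 = 25.146
Arc 2: start y=0.000, vy=25.146 → t=5.029, apex=31.617, x_land=36.991, impact vy=-25.146
  bounce: vy ← 0.88·25.146 = 22.129
Arc 3: start y=0.000, vy=22.129 → t=4.426, apex=24.484, x_land=52.968, impact vy=-22.129
  bounce: vy ← 0.88·22.129 = 19.473
Arc 4: start y=0.000, vy=19.473 → t=3.895, apex=18.961, x_land=67.028, impact vy=-19.473
  bounce: vy ← 0.88·19.473 = 17.137
Arc 5: start y=0.000, vy=17.137 → t=3.427, apex=14.683, x_land=79.401, impact vy=-17.137
  bounce: vy ← 0.88·17.137 = 15.080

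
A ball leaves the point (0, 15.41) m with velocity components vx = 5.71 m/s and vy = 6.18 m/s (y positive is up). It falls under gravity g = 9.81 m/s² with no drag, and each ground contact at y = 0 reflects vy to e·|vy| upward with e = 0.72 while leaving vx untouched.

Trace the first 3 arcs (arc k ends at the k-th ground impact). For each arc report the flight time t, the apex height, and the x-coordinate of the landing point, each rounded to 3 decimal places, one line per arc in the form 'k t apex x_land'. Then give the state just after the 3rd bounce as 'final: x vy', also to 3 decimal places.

Arc 1: start y=15.410, vy=6.180 → t=2.511, apex=17.357, x_land=14.338, impact vy=-18.454
  bounce: vy ← 0.72·18.454 = 13.287
Arc 2: start y=0.000, vy=13.287 → t=2.709, apex=8.998, x_land=29.805, impact vy=-13.287
  bounce: vy ← 0.72·13.287 = 9.566
Arc 3: start y=0.000, vy=9.566 → t=1.950, apex=4.664, x_land=40.942, impact vy=-9.566
  bounce: vy ← 0.72·9.566 = 6.888

1 2.511 17.357 14.338
2 2.709 8.998 29.805
3 1.950 4.664 40.942
final: 40.942 6.888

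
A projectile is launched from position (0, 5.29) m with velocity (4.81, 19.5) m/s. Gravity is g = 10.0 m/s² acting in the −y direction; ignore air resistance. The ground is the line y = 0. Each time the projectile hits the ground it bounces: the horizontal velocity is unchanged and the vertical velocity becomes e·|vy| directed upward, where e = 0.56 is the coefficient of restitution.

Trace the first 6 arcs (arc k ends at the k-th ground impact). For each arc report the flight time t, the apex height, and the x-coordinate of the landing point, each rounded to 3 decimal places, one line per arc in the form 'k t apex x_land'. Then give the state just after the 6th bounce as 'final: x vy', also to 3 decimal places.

1 4.155 24.302 19.984
2 2.469 7.621 31.861
3 1.383 2.390 38.512
4 0.774 0.750 42.236
5 0.434 0.235 44.322
6 0.243 0.074 45.490
final: 45.490 0.680

Arc 1: start y=5.290, vy=19.500 → t=4.155, apex=24.302, x_land=19.984, impact vy=-22.047
  bounce: vy ← 0.56·22.047 = 12.346
Arc 2: start y=0.000, vy=12.346 → t=2.469, apex=7.621, x_land=31.861, impact vy=-12.346
  bounce: vy ← 0.56·12.346 = 6.914
Arc 3: start y=0.000, vy=6.914 → t=1.383, apex=2.390, x_land=38.512, impact vy=-6.914
  bounce: vy ← 0.56·6.914 = 3.872
Arc 4: start y=0.000, vy=3.872 → t=0.774, apex=0.750, x_land=42.236, impact vy=-3.872
  bounce: vy ← 0.56·3.872 = 2.168
Arc 5: start y=0.000, vy=2.168 → t=0.434, apex=0.235, x_land=44.322, impact vy=-2.168
  bounce: vy ← 0.56·2.168 = 1.214
Arc 6: start y=0.000, vy=1.214 → t=0.243, apex=0.074, x_land=45.490, impact vy=-1.214
  bounce: vy ← 0.56·1.214 = 0.680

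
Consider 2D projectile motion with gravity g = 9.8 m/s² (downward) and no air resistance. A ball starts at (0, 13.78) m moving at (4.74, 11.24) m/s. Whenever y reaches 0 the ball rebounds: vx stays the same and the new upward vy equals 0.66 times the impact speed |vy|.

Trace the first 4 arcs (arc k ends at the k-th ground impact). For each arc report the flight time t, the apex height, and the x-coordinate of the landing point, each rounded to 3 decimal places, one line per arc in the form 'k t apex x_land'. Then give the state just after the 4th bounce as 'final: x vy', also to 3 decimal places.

Arc 1: start y=13.780, vy=11.240 → t=3.179, apex=20.226, x_land=15.067, impact vy=-19.910
  bounce: vy ← 0.66·19.910 = 13.141
Arc 2: start y=0.000, vy=13.141 → t=2.682, apex=8.810, x_land=27.778, impact vy=-13.141
  bounce: vy ← 0.66·13.141 = 8.673
Arc 3: start y=0.000, vy=8.673 → t=1.770, apex=3.838, x_land=36.168, impact vy=-8.673
  bounce: vy ← 0.66·8.673 = 5.724
Arc 4: start y=0.000, vy=5.724 → t=1.168, apex=1.672, x_land=41.705, impact vy=-5.724
  bounce: vy ← 0.66·5.724 = 3.778

1 3.179 20.226 15.067
2 2.682 8.810 27.778
3 1.770 3.838 36.168
4 1.168 1.672 41.705
final: 41.705 3.778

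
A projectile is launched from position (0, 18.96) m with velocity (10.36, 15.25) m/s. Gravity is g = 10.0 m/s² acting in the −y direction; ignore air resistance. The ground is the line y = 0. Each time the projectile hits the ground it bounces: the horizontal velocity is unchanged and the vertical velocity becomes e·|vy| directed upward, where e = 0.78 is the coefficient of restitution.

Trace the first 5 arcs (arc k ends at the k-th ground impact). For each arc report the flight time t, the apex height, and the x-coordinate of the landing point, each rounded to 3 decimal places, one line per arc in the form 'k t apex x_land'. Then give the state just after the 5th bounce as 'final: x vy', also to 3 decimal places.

1 3.998 30.588 41.423
2 3.858 18.610 81.397
3 3.010 11.322 112.577
4 2.347 6.888 136.897
5 1.831 4.191 155.866
final: 155.866 7.141

Arc 1: start y=18.960, vy=15.250 → t=3.998, apex=30.588, x_land=41.423, impact vy=-24.734
  bounce: vy ← 0.78·24.734 = 19.292
Arc 2: start y=0.000, vy=19.292 → t=3.858, apex=18.610, x_land=81.397, impact vy=-19.292
  bounce: vy ← 0.78·19.292 = 15.048
Arc 3: start y=0.000, vy=15.048 → t=3.010, apex=11.322, x_land=112.577, impact vy=-15.048
  bounce: vy ← 0.78·15.048 = 11.737
Arc 4: start y=0.000, vy=11.737 → t=2.347, apex=6.888, x_land=136.897, impact vy=-11.737
  bounce: vy ← 0.78·11.737 = 9.155
Arc 5: start y=0.000, vy=9.155 → t=1.831, apex=4.191, x_land=155.866, impact vy=-9.155
  bounce: vy ← 0.78·9.155 = 7.141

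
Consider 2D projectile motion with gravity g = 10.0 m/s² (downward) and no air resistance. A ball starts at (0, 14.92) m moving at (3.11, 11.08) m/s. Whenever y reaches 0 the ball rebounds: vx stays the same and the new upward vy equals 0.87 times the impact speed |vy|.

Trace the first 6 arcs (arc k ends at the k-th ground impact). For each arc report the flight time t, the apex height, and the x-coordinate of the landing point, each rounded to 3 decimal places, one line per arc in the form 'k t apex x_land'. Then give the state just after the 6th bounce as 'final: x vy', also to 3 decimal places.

Arc 1: start y=14.920, vy=11.080 → t=3.160, apex=21.058, x_land=9.828, impact vy=-20.522
  bounce: vy ← 0.87·20.522 = 17.854
Arc 2: start y=0.000, vy=17.854 → t=3.571, apex=15.939, x_land=20.934, impact vy=-17.854
  bounce: vy ← 0.87·17.854 = 15.533
Arc 3: start y=0.000, vy=15.533 → t=3.107, apex=12.064, x_land=30.596, impact vy=-15.533
  bounce: vy ← 0.87·15.533 = 13.514
Arc 4: start y=0.000, vy=13.514 → t=2.703, apex=9.131, x_land=39.001, impact vy=-13.514
  bounce: vy ← 0.87·13.514 = 11.757
Arc 5: start y=0.000, vy=11.757 → t=2.351, apex=6.912, x_land=46.314, impact vy=-11.757
  bounce: vy ← 0.87·11.757 = 10.229
Arc 6: start y=0.000, vy=10.229 → t=2.046, apex=5.231, x_land=52.677, impact vy=-10.229
  bounce: vy ← 0.87·10.229 = 8.899

1 3.160 21.058 9.828
2 3.571 15.939 20.934
3 3.107 12.064 30.596
4 2.703 9.131 39.001
5 2.351 6.912 46.314
6 2.046 5.231 52.677
final: 52.677 8.899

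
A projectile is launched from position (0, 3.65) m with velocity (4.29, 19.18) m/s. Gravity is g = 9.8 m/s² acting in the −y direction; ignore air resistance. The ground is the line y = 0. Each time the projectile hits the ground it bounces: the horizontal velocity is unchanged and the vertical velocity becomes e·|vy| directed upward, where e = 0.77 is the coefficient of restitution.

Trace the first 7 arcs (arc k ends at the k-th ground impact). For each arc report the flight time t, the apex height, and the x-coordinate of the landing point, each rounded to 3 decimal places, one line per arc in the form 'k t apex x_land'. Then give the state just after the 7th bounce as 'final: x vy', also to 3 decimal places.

1 4.096 22.419 17.572
2 3.294 13.292 31.704
3 2.536 7.881 42.585
4 1.953 4.673 50.964
5 1.504 2.770 57.415
6 1.158 1.643 62.383
7 0.892 0.974 66.208
final: 66.208 3.364

Arc 1: start y=3.650, vy=19.180 → t=4.096, apex=22.419, x_land=17.572, impact vy=-20.962
  bounce: vy ← 0.77·20.962 = 16.141
Arc 2: start y=0.000, vy=16.141 → t=3.294, apex=13.292, x_land=31.704, impact vy=-16.141
  bounce: vy ← 0.77·16.141 = 12.428
Arc 3: start y=0.000, vy=12.428 → t=2.536, apex=7.881, x_land=42.585, impact vy=-12.428
  bounce: vy ← 0.77·12.428 = 9.570
Arc 4: start y=0.000, vy=9.570 → t=1.953, apex=4.673, x_land=50.964, impact vy=-9.570
  bounce: vy ← 0.77·9.570 = 7.369
Arc 5: start y=0.000, vy=7.369 → t=1.504, apex=2.770, x_land=57.415, impact vy=-7.369
  bounce: vy ← 0.77·7.369 = 5.674
Arc 6: start y=0.000, vy=5.674 → t=1.158, apex=1.643, x_land=62.383, impact vy=-5.674
  bounce: vy ← 0.77·5.674 = 4.369
Arc 7: start y=0.000, vy=4.369 → t=0.892, apex=0.974, x_land=66.208, impact vy=-4.369
  bounce: vy ← 0.77·4.369 = 3.364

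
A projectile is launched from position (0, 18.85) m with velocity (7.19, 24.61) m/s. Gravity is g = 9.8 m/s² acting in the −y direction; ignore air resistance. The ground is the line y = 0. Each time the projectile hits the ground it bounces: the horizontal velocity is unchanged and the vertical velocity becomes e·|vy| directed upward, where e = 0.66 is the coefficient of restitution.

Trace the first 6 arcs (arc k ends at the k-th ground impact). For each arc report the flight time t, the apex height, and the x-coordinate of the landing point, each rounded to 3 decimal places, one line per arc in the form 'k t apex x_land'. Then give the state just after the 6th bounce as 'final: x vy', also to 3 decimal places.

1 5.698 49.751 40.966
2 4.206 21.671 71.208
3 2.776 9.440 91.167
4 1.832 4.112 104.340
5 1.209 1.791 113.034
6 0.798 0.780 118.773
final: 118.773 2.581

Arc 1: start y=18.850, vy=24.610 → t=5.698, apex=49.751, x_land=40.966, impact vy=-31.227
  bounce: vy ← 0.66·31.227 = 20.610
Arc 2: start y=0.000, vy=20.610 → t=4.206, apex=21.671, x_land=71.208, impact vy=-20.610
  bounce: vy ← 0.66·20.610 = 13.602
Arc 3: start y=0.000, vy=13.602 → t=2.776, apex=9.440, x_land=91.167, impact vy=-13.602
  bounce: vy ← 0.66·13.602 = 8.978
Arc 4: start y=0.000, vy=8.978 → t=1.832, apex=4.112, x_land=104.340, impact vy=-8.978
  bounce: vy ← 0.66·8.978 = 5.925
Arc 5: start y=0.000, vy=5.925 → t=1.209, apex=1.791, x_land=113.034, impact vy=-5.925
  bounce: vy ← 0.66·5.925 = 3.911
Arc 6: start y=0.000, vy=3.911 → t=0.798, apex=0.780, x_land=118.773, impact vy=-3.911
  bounce: vy ← 0.66·3.911 = 2.581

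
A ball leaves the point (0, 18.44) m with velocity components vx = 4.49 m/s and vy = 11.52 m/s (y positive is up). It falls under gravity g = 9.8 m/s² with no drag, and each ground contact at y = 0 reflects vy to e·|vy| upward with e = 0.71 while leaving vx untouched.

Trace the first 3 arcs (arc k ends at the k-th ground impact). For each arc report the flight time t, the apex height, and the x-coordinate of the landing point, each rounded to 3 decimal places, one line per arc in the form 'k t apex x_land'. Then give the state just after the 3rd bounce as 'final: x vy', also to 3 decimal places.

1 3.444 25.211 15.463
2 3.221 12.709 29.925
3 2.287 6.407 40.193
final: 40.193 7.956

Arc 1: start y=18.440, vy=11.520 → t=3.444, apex=25.211, x_land=15.463, impact vy=-22.229
  bounce: vy ← 0.71·22.229 = 15.783
Arc 2: start y=0.000, vy=15.783 → t=3.221, apex=12.709, x_land=29.925, impact vy=-15.783
  bounce: vy ← 0.71·15.783 = 11.206
Arc 3: start y=0.000, vy=11.206 → t=2.287, apex=6.407, x_land=40.193, impact vy=-11.206
  bounce: vy ← 0.71·11.206 = 7.956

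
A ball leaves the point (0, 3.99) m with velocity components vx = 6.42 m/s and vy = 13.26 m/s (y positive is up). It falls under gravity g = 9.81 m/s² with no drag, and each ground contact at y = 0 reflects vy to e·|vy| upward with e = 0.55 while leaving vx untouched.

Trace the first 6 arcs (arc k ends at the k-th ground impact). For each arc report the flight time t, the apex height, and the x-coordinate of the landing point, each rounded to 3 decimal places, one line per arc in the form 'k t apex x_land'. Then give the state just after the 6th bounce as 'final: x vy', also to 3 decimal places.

Arc 1: start y=3.990, vy=13.260 → t=2.977, apex=12.952, x_land=19.110, impact vy=-15.941
  bounce: vy ← 0.55·15.941 = 8.767
Arc 2: start y=0.000, vy=8.767 → t=1.787, apex=3.918, x_land=30.586, impact vy=-8.767
  bounce: vy ← 0.55·8.767 = 4.822
Arc 3: start y=0.000, vy=4.822 → t=0.983, apex=1.185, x_land=36.897, impact vy=-4.822
  bounce: vy ← 0.55·4.822 = 2.652
Arc 4: start y=0.000, vy=2.652 → t=0.541, apex=0.359, x_land=40.368, impact vy=-2.652
  bounce: vy ← 0.55·2.652 = 1.459
Arc 5: start y=0.000, vy=1.459 → t=0.297, apex=0.108, x_land=42.278, impact vy=-1.459
  bounce: vy ← 0.55·1.459 = 0.802
Arc 6: start y=0.000, vy=0.802 → t=0.164, apex=0.033, x_land=43.328, impact vy=-0.802
  bounce: vy ← 0.55·0.802 = 0.441

1 2.977 12.952 19.110
2 1.787 3.918 30.586
3 0.983 1.185 36.897
4 0.541 0.359 40.368
5 0.297 0.108 42.278
6 0.164 0.033 43.328
final: 43.328 0.441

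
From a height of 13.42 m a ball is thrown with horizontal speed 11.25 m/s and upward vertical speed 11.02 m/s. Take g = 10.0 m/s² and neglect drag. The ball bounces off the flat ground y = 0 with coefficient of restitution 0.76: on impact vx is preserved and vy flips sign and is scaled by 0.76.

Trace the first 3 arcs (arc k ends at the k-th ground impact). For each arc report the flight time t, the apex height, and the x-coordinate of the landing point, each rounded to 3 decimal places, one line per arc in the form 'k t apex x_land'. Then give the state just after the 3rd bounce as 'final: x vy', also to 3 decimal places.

Arc 1: start y=13.420, vy=11.020 → t=3.076, apex=19.492, x_land=34.610, impact vy=-19.744
  bounce: vy ← 0.76·19.744 = 15.006
Arc 2: start y=0.000, vy=15.006 → t=3.001, apex=11.259, x_land=68.373, impact vy=-15.006
  bounce: vy ← 0.76·15.006 = 11.404
Arc 3: start y=0.000, vy=11.404 → t=2.281, apex=6.503, x_land=94.033, impact vy=-11.404
  bounce: vy ← 0.76·11.404 = 8.667

1 3.076 19.492 34.610
2 3.001 11.259 68.373
3 2.281 6.503 94.033
final: 94.033 8.667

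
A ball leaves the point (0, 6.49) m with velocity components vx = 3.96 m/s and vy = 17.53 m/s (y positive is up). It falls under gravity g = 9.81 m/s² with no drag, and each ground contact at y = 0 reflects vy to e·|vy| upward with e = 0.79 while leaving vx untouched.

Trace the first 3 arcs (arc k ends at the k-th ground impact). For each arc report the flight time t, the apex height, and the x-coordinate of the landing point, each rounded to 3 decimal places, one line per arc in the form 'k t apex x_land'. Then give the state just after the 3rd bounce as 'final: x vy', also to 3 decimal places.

Arc 1: start y=6.490, vy=17.530 → t=3.912, apex=22.153, x_land=15.492, impact vy=-20.848
  bounce: vy ← 0.79·20.848 = 16.470
Arc 2: start y=0.000, vy=16.470 → t=3.358, apex=13.825, x_land=28.789, impact vy=-16.470
  bounce: vy ← 0.79·16.470 = 13.011
Arc 3: start y=0.000, vy=13.011 → t=2.653, apex=8.628, x_land=39.293, impact vy=-13.011
  bounce: vy ← 0.79·13.011 = 10.279

1 3.912 22.153 15.492
2 3.358 13.825 28.789
3 2.653 8.628 39.293
final: 39.293 10.279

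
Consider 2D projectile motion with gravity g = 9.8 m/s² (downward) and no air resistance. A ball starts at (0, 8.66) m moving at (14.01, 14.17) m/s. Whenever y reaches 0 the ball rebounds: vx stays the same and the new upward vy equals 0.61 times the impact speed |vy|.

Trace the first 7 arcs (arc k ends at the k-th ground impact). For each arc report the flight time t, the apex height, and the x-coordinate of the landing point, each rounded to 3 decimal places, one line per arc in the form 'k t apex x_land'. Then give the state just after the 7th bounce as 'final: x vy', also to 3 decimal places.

Arc 1: start y=8.660, vy=14.170 → t=3.410, apex=18.904, x_land=47.776, impact vy=-19.249
  bounce: vy ← 0.61·19.249 = 11.742
Arc 2: start y=0.000, vy=11.742 → t=2.396, apex=7.034, x_land=81.348, impact vy=-11.742
  bounce: vy ← 0.61·11.742 = 7.163
Arc 3: start y=0.000, vy=7.163 → t=1.462, apex=2.617, x_land=101.827, impact vy=-7.163
  bounce: vy ← 0.61·7.163 = 4.369
Arc 4: start y=0.000, vy=4.369 → t=0.892, apex=0.974, x_land=114.319, impact vy=-4.369
  bounce: vy ← 0.61·4.369 = 2.665
Arc 5: start y=0.000, vy=2.665 → t=0.544, apex=0.362, x_land=121.939, impact vy=-2.665
  bounce: vy ← 0.61·2.665 = 1.626
Arc 6: start y=0.000, vy=1.626 → t=0.332, apex=0.135, x_land=126.588, impact vy=-1.626
  bounce: vy ← 0.61·1.626 = 0.992
Arc 7: start y=0.000, vy=0.992 → t=0.202, apex=0.050, x_land=129.423, impact vy=-0.992
  bounce: vy ← 0.61·0.992 = 0.605

1 3.410 18.904 47.776
2 2.396 7.034 81.348
3 1.462 2.617 101.827
4 0.892 0.974 114.319
5 0.544 0.362 121.939
6 0.332 0.135 126.588
7 0.202 0.050 129.423
final: 129.423 0.605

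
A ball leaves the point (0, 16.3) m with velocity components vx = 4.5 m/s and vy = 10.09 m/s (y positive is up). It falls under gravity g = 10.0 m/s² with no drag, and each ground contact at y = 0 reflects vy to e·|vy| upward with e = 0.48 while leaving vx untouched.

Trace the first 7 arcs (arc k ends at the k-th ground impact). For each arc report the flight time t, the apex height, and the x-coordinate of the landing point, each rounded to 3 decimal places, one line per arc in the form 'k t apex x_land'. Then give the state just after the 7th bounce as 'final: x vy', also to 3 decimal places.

1 3.077 21.390 13.848
2 1.986 4.928 22.783
3 0.953 1.135 27.072
4 0.457 0.262 29.131
5 0.220 0.060 30.119
6 0.105 0.014 30.593
7 0.051 0.003 30.821
final: 30.821 0.121

Arc 1: start y=16.300, vy=10.090 → t=3.077, apex=21.390, x_land=13.848, impact vy=-20.684
  bounce: vy ← 0.48·20.684 = 9.928
Arc 2: start y=0.000, vy=9.928 → t=1.986, apex=4.928, x_land=22.783, impact vy=-9.928
  bounce: vy ← 0.48·9.928 = 4.765
Arc 3: start y=0.000, vy=4.765 → t=0.953, apex=1.135, x_land=27.072, impact vy=-4.765
  bounce: vy ← 0.48·4.765 = 2.287
Arc 4: start y=0.000, vy=2.287 → t=0.457, apex=0.262, x_land=29.131, impact vy=-2.287
  bounce: vy ← 0.48·2.287 = 1.098
Arc 5: start y=0.000, vy=1.098 → t=0.220, apex=0.060, x_land=30.119, impact vy=-1.098
  bounce: vy ← 0.48·1.098 = 0.527
Arc 6: start y=0.000, vy=0.527 → t=0.105, apex=0.014, x_land=30.593, impact vy=-0.527
  bounce: vy ← 0.48·0.527 = 0.253
Arc 7: start y=0.000, vy=0.253 → t=0.051, apex=0.003, x_land=30.821, impact vy=-0.253
  bounce: vy ← 0.48·0.253 = 0.121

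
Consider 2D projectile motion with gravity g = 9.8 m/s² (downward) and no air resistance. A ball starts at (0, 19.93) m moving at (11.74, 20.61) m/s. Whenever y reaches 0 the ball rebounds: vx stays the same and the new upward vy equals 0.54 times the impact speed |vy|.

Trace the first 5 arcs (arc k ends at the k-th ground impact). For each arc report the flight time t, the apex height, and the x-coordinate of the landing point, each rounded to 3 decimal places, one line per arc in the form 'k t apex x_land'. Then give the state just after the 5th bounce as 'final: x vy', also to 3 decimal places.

1 5.017 41.602 58.898
2 3.147 12.131 95.843
3 1.699 3.537 115.793
4 0.918 1.032 126.566
5 0.496 0.301 132.383
final: 132.383 1.311

Arc 1: start y=19.930, vy=20.610 → t=5.017, apex=41.602, x_land=58.898, impact vy=-28.555
  bounce: vy ← 0.54·28.555 = 15.420
Arc 2: start y=0.000, vy=15.420 → t=3.147, apex=12.131, x_land=95.843, impact vy=-15.420
  bounce: vy ← 0.54·15.420 = 8.327
Arc 3: start y=0.000, vy=8.327 → t=1.699, apex=3.537, x_land=115.793, impact vy=-8.327
  bounce: vy ← 0.54·8.327 = 4.496
Arc 4: start y=0.000, vy=4.496 → t=0.918, apex=1.032, x_land=126.566, impact vy=-4.496
  bounce: vy ← 0.54·4.496 = 2.428
Arc 5: start y=0.000, vy=2.428 → t=0.496, apex=0.301, x_land=132.383, impact vy=-2.428
  bounce: vy ← 0.54·2.428 = 1.311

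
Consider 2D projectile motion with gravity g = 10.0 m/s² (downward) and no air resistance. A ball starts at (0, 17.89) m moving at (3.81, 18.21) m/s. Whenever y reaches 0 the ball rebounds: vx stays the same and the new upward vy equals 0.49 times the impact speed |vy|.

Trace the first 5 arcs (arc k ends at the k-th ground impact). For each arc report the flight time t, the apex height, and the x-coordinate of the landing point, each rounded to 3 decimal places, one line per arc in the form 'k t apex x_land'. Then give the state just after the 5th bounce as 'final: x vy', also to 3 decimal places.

Arc 1: start y=17.890, vy=18.210 → t=4.447, apex=34.470, x_land=16.942, impact vy=-26.257
  bounce: vy ← 0.49·26.257 = 12.866
Arc 2: start y=0.000, vy=12.866 → t=2.573, apex=8.276, x_land=26.745, impact vy=-12.866
  bounce: vy ← 0.49·12.866 = 6.304
Arc 3: start y=0.000, vy=6.304 → t=1.261, apex=1.987, x_land=31.549, impact vy=-6.304
  bounce: vy ← 0.49·6.304 = 3.089
Arc 4: start y=0.000, vy=3.089 → t=0.618, apex=0.477, x_land=33.903, impact vy=-3.089
  bounce: vy ← 0.49·3.089 = 1.514
Arc 5: start y=0.000, vy=1.514 → t=0.303, apex=0.115, x_land=35.056, impact vy=-1.514
  bounce: vy ← 0.49·1.514 = 0.742

1 4.447 34.470 16.942
2 2.573 8.276 26.745
3 1.261 1.987 31.549
4 0.618 0.477 33.903
5 0.303 0.115 35.056
final: 35.056 0.742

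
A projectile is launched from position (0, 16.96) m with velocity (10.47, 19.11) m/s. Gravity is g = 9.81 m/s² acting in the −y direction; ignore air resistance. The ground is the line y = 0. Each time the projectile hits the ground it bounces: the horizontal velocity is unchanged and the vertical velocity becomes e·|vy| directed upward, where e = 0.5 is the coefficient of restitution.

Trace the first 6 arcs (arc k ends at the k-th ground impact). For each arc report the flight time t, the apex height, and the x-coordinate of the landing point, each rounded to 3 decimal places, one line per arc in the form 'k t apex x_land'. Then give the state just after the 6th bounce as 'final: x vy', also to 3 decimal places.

1 4.641 35.573 48.592
2 2.693 8.893 76.788
3 1.347 2.223 90.886
4 0.673 0.556 97.935
5 0.337 0.139 101.459
6 0.168 0.035 103.222
final: 103.222 0.413

Arc 1: start y=16.960, vy=19.110 → t=4.641, apex=35.573, x_land=48.592, impact vy=-26.419
  bounce: vy ← 0.5·26.419 = 13.209
Arc 2: start y=0.000, vy=13.209 → t=2.693, apex=8.893, x_land=76.788, impact vy=-13.209
  bounce: vy ← 0.5·13.209 = 6.605
Arc 3: start y=0.000, vy=6.605 → t=1.347, apex=2.223, x_land=90.886, impact vy=-6.605
  bounce: vy ← 0.5·6.605 = 3.302
Arc 4: start y=0.000, vy=3.302 → t=0.673, apex=0.556, x_land=97.935, impact vy=-3.302
  bounce: vy ← 0.5·3.302 = 1.651
Arc 5: start y=0.000, vy=1.651 → t=0.337, apex=0.139, x_land=101.459, impact vy=-1.651
  bounce: vy ← 0.5·1.651 = 0.826
Arc 6: start y=0.000, vy=0.826 → t=0.168, apex=0.035, x_land=103.222, impact vy=-0.826
  bounce: vy ← 0.5·0.826 = 0.413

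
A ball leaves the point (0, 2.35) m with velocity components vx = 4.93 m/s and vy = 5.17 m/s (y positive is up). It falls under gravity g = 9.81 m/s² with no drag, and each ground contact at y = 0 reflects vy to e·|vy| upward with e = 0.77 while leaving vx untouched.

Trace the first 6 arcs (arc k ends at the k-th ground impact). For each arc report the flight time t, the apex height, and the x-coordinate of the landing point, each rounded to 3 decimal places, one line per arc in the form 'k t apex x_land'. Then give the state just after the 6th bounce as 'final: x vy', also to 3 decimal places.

Arc 1: start y=2.350, vy=5.170 → t=1.397, apex=3.712, x_land=6.887, impact vy=-8.534
  bounce: vy ← 0.77·8.534 = 6.571
Arc 2: start y=0.000, vy=6.571 → t=1.340, apex=2.201, x_land=13.492, impact vy=-6.571
  bounce: vy ← 0.77·6.571 = 5.060
Arc 3: start y=0.000, vy=5.060 → t=1.032, apex=1.305, x_land=18.578, impact vy=-5.060
  bounce: vy ← 0.77·5.060 = 3.896
Arc 4: start y=0.000, vy=3.896 → t=0.794, apex=0.774, x_land=22.494, impact vy=-3.896
  bounce: vy ← 0.77·3.896 = 3.000
Arc 5: start y=0.000, vy=3.000 → t=0.612, apex=0.459, x_land=25.509, impact vy=-3.000
  bounce: vy ← 0.77·3.000 = 2.310
Arc 6: start y=0.000, vy=2.310 → t=0.471, apex=0.272, x_land=27.831, impact vy=-2.310
  bounce: vy ← 0.77·2.310 = 1.779

1 1.397 3.712 6.887
2 1.340 2.201 13.492
3 1.032 1.305 18.578
4 0.794 0.774 22.494
5 0.612 0.459 25.509
6 0.471 0.272 27.831
final: 27.831 1.779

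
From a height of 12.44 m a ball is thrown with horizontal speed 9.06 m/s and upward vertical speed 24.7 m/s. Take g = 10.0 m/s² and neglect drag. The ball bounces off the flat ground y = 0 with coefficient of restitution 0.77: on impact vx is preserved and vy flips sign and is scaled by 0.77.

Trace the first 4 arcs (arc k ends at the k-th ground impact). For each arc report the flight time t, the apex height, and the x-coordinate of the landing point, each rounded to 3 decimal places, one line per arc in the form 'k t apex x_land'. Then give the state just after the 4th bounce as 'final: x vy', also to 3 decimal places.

1 5.401 42.944 48.930
2 4.513 25.462 89.820
3 3.475 15.096 121.306
4 2.676 8.951 145.549
final: 145.549 10.302

Arc 1: start y=12.440, vy=24.700 → t=5.401, apex=42.944, x_land=48.930, impact vy=-29.307
  bounce: vy ← 0.77·29.307 = 22.566
Arc 2: start y=0.000, vy=22.566 → t=4.513, apex=25.462, x_land=89.820, impact vy=-22.566
  bounce: vy ← 0.77·22.566 = 17.376
Arc 3: start y=0.000, vy=17.376 → t=3.475, apex=15.096, x_land=121.306, impact vy=-17.376
  bounce: vy ← 0.77·17.376 = 13.380
Arc 4: start y=0.000, vy=13.380 → t=2.676, apex=8.951, x_land=145.549, impact vy=-13.380
  bounce: vy ← 0.77·13.380 = 10.302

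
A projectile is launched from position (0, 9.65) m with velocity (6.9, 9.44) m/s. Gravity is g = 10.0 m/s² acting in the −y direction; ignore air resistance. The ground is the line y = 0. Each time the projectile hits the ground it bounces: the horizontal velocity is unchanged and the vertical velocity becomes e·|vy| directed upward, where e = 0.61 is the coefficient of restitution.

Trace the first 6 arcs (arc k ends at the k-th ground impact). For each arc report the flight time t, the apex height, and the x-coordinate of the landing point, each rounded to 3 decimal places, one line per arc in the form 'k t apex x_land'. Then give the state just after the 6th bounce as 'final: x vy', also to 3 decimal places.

Arc 1: start y=9.650, vy=9.440 → t=2.624, apex=14.106, x_land=18.103, impact vy=-16.796
  bounce: vy ← 0.61·16.796 = 10.246
Arc 2: start y=0.000, vy=10.246 → t=2.049, apex=5.249, x_land=32.242, impact vy=-10.246
  bounce: vy ← 0.61·10.246 = 6.250
Arc 3: start y=0.000, vy=6.250 → t=1.250, apex=1.953, x_land=40.867, impact vy=-6.250
  bounce: vy ← 0.61·6.250 = 3.812
Arc 4: start y=0.000, vy=3.812 → t=0.762, apex=0.727, x_land=46.128, impact vy=-3.812
  bounce: vy ← 0.61·3.812 = 2.326
Arc 5: start y=0.000, vy=2.326 → t=0.465, apex=0.270, x_land=49.337, impact vy=-2.326
  bounce: vy ← 0.61·2.326 = 1.419
Arc 6: start y=0.000, vy=1.419 → t=0.284, apex=0.101, x_land=51.295, impact vy=-1.419
  bounce: vy ← 0.61·1.419 = 0.865

1 2.624 14.106 18.103
2 2.049 5.249 32.242
3 1.250 1.953 40.867
4 0.762 0.727 46.128
5 0.465 0.270 49.337
6 0.284 0.101 51.295
final: 51.295 0.865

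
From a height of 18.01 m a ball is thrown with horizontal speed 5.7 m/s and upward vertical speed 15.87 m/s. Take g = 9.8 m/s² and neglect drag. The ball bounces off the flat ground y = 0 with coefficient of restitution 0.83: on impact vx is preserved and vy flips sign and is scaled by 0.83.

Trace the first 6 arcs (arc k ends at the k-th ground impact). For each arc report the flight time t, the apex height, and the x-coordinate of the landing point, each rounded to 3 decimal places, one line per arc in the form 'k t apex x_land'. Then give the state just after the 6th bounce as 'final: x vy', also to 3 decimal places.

1 4.129 30.860 23.535
2 4.166 21.259 47.281
3 3.458 14.646 66.989
4 2.870 10.089 83.348
5 2.382 6.951 96.925
6 1.977 4.788 108.194
final: 108.194 8.041

Arc 1: start y=18.010, vy=15.870 → t=4.129, apex=30.860, x_land=23.535, impact vy=-24.594
  bounce: vy ← 0.83·24.594 = 20.413
Arc 2: start y=0.000, vy=20.413 → t=4.166, apex=21.259, x_land=47.281, impact vy=-20.413
  bounce: vy ← 0.83·20.413 = 16.943
Arc 3: start y=0.000, vy=16.943 → t=3.458, apex=14.646, x_land=66.989, impact vy=-16.943
  bounce: vy ← 0.83·16.943 = 14.062
Arc 4: start y=0.000, vy=14.062 → t=2.870, apex=10.089, x_land=83.348, impact vy=-14.062
  bounce: vy ← 0.83·14.062 = 11.672
Arc 5: start y=0.000, vy=11.672 → t=2.382, apex=6.951, x_land=96.925, impact vy=-11.672
  bounce: vy ← 0.83·11.672 = 9.688
Arc 6: start y=0.000, vy=9.688 → t=1.977, apex=4.788, x_land=108.194, impact vy=-9.688
  bounce: vy ← 0.83·9.688 = 8.041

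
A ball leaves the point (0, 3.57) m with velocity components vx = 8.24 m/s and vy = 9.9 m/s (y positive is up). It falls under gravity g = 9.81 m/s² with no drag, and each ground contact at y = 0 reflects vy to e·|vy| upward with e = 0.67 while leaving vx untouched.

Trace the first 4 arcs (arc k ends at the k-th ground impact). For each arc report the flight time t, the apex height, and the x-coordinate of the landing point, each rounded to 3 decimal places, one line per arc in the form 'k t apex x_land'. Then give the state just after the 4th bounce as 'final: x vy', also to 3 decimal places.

1 2.331 8.565 19.204
2 1.771 3.845 33.795
3 1.186 1.726 43.572
4 0.795 0.775 50.121
final: 50.121 2.612

Arc 1: start y=3.570, vy=9.900 → t=2.331, apex=8.565, x_land=19.204, impact vy=-12.964
  bounce: vy ← 0.67·12.964 = 8.686
Arc 2: start y=0.000, vy=8.686 → t=1.771, apex=3.845, x_land=33.795, impact vy=-8.686
  bounce: vy ← 0.67·8.686 = 5.819
Arc 3: start y=0.000, vy=5.819 → t=1.186, apex=1.726, x_land=43.572, impact vy=-5.819
  bounce: vy ← 0.67·5.819 = 3.899
Arc 4: start y=0.000, vy=3.899 → t=0.795, apex=0.775, x_land=50.121, impact vy=-3.899
  bounce: vy ← 0.67·3.899 = 2.612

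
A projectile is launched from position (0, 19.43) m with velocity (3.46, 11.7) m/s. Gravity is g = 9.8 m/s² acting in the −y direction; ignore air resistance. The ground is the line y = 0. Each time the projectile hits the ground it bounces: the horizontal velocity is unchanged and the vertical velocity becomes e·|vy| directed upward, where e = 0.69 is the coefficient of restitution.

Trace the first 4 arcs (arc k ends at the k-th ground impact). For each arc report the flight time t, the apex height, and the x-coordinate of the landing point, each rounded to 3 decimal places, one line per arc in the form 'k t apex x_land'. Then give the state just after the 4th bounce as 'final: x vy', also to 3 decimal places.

Arc 1: start y=19.430, vy=11.700 → t=3.516, apex=26.414, x_land=12.164, impact vy=-22.753
  bounce: vy ← 0.69·22.753 = 15.700
Arc 2: start y=0.000, vy=15.700 → t=3.204, apex=12.576, x_land=23.250, impact vy=-15.700
  bounce: vy ← 0.69·15.700 = 10.833
Arc 3: start y=0.000, vy=10.833 → t=2.211, apex=5.987, x_land=30.900, impact vy=-10.833
  bounce: vy ← 0.69·10.833 = 7.475
Arc 4: start y=0.000, vy=7.475 → t=1.525, apex=2.851, x_land=36.178, impact vy=-7.475
  bounce: vy ← 0.69·7.475 = 5.158

1 3.516 26.414 12.164
2 3.204 12.576 23.250
3 2.211 5.987 30.900
4 1.525 2.851 36.178
final: 36.178 5.158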